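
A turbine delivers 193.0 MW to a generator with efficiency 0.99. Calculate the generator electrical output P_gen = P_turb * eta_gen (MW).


P_gen = 193.0 * 0.99 = 191.0700 MW


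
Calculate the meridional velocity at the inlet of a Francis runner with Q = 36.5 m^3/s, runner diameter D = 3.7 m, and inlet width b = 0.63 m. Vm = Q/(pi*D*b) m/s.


Vm = 36.5 / (pi * 3.7 * 0.63) = 4.9843 m/s


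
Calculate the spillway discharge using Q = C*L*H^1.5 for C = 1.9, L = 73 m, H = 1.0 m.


Q = 1.9 * 73 * 1.0^1.5 = 138.7000 m^3/s


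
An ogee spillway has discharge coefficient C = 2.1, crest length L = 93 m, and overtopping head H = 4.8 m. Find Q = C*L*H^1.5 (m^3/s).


Q = 2.1 * 93 * 4.8^1.5 = 2053.8281 m^3/s


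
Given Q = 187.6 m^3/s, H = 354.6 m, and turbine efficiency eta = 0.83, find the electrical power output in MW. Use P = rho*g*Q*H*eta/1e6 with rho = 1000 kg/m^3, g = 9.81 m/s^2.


P = 1000 * 9.81 * 187.6 * 354.6 * 0.83 / 1e6 = 541.6499 MW


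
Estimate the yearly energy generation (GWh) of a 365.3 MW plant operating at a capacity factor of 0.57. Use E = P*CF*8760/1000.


E = 365.3 * 0.57 * 8760 / 1000 = 1824.0160 GWh


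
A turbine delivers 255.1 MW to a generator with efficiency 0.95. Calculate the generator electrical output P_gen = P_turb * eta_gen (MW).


P_gen = 255.1 * 0.95 = 242.3450 MW


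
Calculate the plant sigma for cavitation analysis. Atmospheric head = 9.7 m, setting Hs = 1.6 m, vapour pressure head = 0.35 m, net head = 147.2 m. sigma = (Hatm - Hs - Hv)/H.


sigma = (9.7 - 1.6 - 0.35) / 147.2 = 0.0526


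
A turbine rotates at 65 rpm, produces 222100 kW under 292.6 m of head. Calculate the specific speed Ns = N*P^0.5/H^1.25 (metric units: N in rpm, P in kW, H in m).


Ns = 65 * 222100^0.5 / 292.6^1.25 = 25.3131


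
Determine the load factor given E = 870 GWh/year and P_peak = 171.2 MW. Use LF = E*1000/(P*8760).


LF = 870 * 1000 / (171.2 * 8760) = 0.5801


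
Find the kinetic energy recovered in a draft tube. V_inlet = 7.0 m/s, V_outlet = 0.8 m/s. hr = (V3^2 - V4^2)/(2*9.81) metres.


hr = (7.0^2 - 0.8^2) / (2*9.81) = 2.4648 m


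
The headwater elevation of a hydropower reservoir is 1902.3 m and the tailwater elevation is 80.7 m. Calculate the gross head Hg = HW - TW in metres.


Hg = 1902.3 - 80.7 = 1821.6000 m


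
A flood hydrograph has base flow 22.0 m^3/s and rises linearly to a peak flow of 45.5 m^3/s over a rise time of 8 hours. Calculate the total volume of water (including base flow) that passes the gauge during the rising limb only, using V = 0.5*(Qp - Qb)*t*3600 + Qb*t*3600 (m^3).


V = 0.5*(45.5 - 22.0)*8*3600 + 22.0*8*3600 = 972000.0000 m^3


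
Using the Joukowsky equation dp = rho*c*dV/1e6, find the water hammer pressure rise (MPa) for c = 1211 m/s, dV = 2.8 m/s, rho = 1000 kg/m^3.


dp = 1000 * 1211 * 2.8 / 1e6 = 3.3908 MPa


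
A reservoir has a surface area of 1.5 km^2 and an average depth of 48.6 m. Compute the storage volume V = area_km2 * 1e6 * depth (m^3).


V = 1.5 * 1e6 * 48.6 = 7.2900e+07 m^3


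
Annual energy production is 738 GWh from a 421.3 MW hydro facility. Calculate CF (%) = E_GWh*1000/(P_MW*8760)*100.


CF = 738 * 1000 / (421.3 * 8760) * 100 = 19.9968 %


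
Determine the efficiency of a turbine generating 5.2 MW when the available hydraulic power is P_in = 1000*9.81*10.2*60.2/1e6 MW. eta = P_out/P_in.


P_in = 1000 * 9.81 * 10.2 * 60.2 / 1e6 = 6.0237 MW
eta = 5.2 / 6.0237 = 0.8633


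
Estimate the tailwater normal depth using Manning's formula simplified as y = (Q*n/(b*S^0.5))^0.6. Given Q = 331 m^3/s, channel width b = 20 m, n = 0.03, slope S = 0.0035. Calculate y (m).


y = (331 * 0.03 / (20 * 0.0035^0.5))^0.6 = 3.5837 m


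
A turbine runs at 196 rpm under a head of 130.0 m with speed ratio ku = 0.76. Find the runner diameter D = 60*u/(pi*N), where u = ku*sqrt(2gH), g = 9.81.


u = 0.76 * sqrt(2*9.81*130.0) = 38.3826 m/s
D = 60 * 38.3826 / (pi * 196) = 3.7401 m


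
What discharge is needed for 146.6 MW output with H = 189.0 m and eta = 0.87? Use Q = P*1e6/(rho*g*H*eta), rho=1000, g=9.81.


Q = 146.6 * 1e6 / (1000 * 9.81 * 189.0 * 0.87) = 90.8833 m^3/s


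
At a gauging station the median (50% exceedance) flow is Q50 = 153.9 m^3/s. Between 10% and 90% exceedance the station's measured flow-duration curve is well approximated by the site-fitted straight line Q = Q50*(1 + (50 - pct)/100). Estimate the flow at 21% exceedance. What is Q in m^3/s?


Q = 153.9 * (1 + (50 - 21)/100) = 198.5310 m^3/s


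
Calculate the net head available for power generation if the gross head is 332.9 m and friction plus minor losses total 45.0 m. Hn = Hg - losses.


Hn = 332.9 - 45.0 = 287.9000 m


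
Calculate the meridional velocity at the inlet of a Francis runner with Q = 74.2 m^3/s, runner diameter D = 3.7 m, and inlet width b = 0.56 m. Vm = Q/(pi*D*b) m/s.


Vm = 74.2 / (pi * 3.7 * 0.56) = 11.3989 m/s


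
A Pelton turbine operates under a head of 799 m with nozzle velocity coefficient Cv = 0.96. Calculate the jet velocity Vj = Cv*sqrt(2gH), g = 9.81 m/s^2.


Vj = 0.96 * sqrt(2*9.81*799) = 120.1971 m/s


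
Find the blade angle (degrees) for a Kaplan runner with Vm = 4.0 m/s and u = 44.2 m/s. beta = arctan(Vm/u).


beta = arctan(4.0 / 44.2) = 5.1711 degrees


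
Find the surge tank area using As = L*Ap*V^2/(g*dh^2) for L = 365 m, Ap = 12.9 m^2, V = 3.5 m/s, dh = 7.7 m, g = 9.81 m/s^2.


As = 365 * 12.9 * 3.5^2 / (9.81 * 7.7^2) = 99.1672 m^2


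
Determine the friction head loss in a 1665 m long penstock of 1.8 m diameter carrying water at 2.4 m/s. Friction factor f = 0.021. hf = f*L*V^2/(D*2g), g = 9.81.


hf = 0.021 * 1665 * 2.4^2 / (1.8 * 2 * 9.81) = 5.7028 m


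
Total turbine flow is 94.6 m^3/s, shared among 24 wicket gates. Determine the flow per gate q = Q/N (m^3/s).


q = 94.6 / 24 = 3.9417 m^3/s


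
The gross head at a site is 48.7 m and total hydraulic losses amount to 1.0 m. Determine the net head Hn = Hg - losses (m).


Hn = 48.7 - 1.0 = 47.7000 m


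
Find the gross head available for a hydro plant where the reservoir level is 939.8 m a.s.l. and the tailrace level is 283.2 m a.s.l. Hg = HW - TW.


Hg = 939.8 - 283.2 = 656.6000 m


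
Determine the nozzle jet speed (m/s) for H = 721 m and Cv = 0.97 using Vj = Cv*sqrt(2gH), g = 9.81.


Vj = 0.97 * sqrt(2*9.81*721) = 115.3689 m/s


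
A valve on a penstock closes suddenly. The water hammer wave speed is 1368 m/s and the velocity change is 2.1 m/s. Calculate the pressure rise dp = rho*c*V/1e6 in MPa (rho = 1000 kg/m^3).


dp = 1000 * 1368 * 2.1 / 1e6 = 2.8728 MPa


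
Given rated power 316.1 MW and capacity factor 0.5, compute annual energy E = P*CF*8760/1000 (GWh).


E = 316.1 * 0.5 * 8760 / 1000 = 1384.5180 GWh


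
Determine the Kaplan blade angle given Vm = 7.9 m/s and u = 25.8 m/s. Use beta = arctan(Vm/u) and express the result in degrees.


beta = arctan(7.9 / 25.8) = 17.0247 degrees


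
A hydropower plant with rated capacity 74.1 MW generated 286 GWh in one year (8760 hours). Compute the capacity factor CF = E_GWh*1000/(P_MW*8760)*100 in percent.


CF = 286 * 1000 / (74.1 * 8760) * 100 = 44.0599 %


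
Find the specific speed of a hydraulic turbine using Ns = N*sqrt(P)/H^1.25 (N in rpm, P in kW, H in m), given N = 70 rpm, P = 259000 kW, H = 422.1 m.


Ns = 70 * 259000^0.5 / 422.1^1.25 = 18.6200


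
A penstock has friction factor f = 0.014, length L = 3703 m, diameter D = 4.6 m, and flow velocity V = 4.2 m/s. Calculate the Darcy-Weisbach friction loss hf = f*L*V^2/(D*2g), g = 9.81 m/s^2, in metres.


hf = 0.014 * 3703 * 4.2^2 / (4.6 * 2 * 9.81) = 10.1327 m


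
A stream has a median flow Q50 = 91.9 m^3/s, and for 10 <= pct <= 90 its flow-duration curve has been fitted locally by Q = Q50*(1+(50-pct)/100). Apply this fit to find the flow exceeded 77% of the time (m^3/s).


Q = 91.9 * (1 + (50 - 77)/100) = 67.0870 m^3/s


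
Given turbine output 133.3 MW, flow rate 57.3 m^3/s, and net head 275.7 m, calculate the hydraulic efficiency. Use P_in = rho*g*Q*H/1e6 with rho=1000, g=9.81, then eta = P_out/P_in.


P_in = 1000 * 9.81 * 57.3 * 275.7 / 1e6 = 154.9746 MW
eta = 133.3 / 154.9746 = 0.8601


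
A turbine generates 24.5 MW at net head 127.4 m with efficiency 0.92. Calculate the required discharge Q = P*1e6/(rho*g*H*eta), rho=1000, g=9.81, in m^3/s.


Q = 24.5 * 1e6 / (1000 * 9.81 * 127.4 * 0.92) = 21.3079 m^3/s


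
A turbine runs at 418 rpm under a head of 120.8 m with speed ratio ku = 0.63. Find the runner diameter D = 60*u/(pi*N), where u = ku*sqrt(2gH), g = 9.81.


u = 0.63 * sqrt(2*9.81*120.8) = 30.6707 m/s
D = 60 * 30.6707 / (pi * 418) = 1.4014 m


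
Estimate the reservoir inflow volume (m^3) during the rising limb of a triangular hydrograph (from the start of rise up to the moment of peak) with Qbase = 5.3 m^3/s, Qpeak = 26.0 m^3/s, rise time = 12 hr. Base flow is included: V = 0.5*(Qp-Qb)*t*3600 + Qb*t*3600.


V = 0.5*(26.0 - 5.3)*12*3600 + 5.3*12*3600 = 676080.0000 m^3


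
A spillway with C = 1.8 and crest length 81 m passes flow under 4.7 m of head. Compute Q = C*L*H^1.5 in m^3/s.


Q = 1.8 * 81 * 4.7^1.5 = 1485.6083 m^3/s


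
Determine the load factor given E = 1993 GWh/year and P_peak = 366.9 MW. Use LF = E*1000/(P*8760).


LF = 1993 * 1000 / (366.9 * 8760) = 0.6201


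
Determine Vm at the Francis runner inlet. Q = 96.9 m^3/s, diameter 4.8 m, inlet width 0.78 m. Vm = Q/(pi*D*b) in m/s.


Vm = 96.9 / (pi * 4.8 * 0.78) = 8.2383 m/s


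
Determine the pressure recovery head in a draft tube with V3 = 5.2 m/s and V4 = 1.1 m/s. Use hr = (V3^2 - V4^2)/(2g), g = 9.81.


hr = (5.2^2 - 1.1^2) / (2*9.81) = 1.3165 m


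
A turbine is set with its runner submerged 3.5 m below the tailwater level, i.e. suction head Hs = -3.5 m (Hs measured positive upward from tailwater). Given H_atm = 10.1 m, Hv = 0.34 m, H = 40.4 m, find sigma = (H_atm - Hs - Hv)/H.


sigma = (10.1 - (-3.5) - 0.34) / 40.4 = 0.3282


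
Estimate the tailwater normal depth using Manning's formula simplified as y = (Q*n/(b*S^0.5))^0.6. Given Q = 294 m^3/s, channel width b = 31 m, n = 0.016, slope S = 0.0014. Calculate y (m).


y = (294 * 0.016 / (31 * 0.0014^0.5))^0.6 = 2.3165 m


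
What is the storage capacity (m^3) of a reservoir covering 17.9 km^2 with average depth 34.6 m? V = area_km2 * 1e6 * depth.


V = 17.9 * 1e6 * 34.6 = 6.1934e+08 m^3


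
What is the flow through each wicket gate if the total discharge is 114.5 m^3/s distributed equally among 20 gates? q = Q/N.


q = 114.5 / 20 = 5.7250 m^3/s


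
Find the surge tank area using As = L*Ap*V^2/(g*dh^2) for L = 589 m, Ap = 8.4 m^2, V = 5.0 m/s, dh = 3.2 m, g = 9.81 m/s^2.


As = 589 * 8.4 * 5.0^2 / (9.81 * 3.2^2) = 1231.3050 m^2


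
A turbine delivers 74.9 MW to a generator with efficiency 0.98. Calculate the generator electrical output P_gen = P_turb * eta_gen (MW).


P_gen = 74.9 * 0.98 = 73.4020 MW


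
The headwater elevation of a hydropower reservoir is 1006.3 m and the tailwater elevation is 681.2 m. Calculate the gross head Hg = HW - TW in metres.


Hg = 1006.3 - 681.2 = 325.1000 m


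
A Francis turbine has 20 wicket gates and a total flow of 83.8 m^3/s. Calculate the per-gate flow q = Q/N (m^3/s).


q = 83.8 / 20 = 4.1900 m^3/s


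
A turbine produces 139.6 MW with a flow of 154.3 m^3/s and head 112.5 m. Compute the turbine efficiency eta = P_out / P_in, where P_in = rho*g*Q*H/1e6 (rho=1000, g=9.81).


P_in = 1000 * 9.81 * 154.3 * 112.5 / 1e6 = 170.2893 MW
eta = 139.6 / 170.2893 = 0.8198


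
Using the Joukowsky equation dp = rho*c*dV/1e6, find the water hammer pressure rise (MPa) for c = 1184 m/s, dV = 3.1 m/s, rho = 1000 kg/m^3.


dp = 1000 * 1184 * 3.1 / 1e6 = 3.6704 MPa


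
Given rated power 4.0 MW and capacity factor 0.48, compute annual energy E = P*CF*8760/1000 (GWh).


E = 4.0 * 0.48 * 8760 / 1000 = 16.8192 GWh


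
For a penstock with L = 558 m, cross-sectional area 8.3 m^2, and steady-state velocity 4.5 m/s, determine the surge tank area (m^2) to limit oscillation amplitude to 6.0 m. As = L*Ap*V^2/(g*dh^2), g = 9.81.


As = 558 * 8.3 * 4.5^2 / (9.81 * 6.0^2) = 265.5619 m^2


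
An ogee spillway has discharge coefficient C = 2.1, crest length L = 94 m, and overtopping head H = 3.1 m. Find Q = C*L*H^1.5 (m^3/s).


Q = 2.1 * 94 * 3.1^1.5 = 1077.4316 m^3/s


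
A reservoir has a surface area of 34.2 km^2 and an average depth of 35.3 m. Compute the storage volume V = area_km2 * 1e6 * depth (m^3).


V = 34.2 * 1e6 * 35.3 = 1.2073e+09 m^3


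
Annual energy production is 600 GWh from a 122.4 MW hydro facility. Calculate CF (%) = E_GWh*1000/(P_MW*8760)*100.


CF = 600 * 1000 / (122.4 * 8760) * 100 = 55.9585 %


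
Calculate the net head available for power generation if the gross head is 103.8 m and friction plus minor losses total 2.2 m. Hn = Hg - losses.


Hn = 103.8 - 2.2 = 101.6000 m


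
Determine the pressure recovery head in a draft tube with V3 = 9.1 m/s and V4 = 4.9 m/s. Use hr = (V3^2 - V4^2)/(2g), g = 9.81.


hr = (9.1^2 - 4.9^2) / (2*9.81) = 2.9969 m


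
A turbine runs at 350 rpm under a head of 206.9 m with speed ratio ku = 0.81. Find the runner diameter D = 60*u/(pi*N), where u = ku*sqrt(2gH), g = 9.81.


u = 0.81 * sqrt(2*9.81*206.9) = 51.6077 m/s
D = 60 * 51.6077 / (pi * 350) = 2.8161 m


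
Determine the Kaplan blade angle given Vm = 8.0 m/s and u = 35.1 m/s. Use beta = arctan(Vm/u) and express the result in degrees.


beta = arctan(8.0 / 35.1) = 12.8395 degrees


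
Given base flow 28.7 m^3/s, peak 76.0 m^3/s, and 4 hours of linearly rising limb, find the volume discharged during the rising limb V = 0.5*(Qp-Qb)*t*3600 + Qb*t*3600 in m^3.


V = 0.5*(76.0 - 28.7)*4*3600 + 28.7*4*3600 = 753840.0000 m^3


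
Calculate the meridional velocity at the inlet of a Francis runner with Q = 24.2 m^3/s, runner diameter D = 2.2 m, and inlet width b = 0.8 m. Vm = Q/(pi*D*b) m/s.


Vm = 24.2 / (pi * 2.2 * 0.8) = 4.3768 m/s


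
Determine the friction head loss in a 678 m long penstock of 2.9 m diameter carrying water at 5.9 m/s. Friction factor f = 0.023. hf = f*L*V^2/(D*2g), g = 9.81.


hf = 0.023 * 678 * 5.9^2 / (2.9 * 2 * 9.81) = 9.5404 m


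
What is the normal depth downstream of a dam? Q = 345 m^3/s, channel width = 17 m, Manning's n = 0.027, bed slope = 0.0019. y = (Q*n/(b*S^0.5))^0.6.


y = (345 * 0.027 / (17 * 0.0019^0.5))^0.6 = 4.5668 m


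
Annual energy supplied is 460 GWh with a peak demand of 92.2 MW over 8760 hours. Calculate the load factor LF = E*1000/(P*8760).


LF = 460 * 1000 / (92.2 * 8760) = 0.5695


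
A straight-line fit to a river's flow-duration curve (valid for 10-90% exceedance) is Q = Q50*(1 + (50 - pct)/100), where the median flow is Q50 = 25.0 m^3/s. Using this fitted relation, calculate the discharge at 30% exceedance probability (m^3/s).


Q = 25.0 * (1 + (50 - 30)/100) = 30.0000 m^3/s


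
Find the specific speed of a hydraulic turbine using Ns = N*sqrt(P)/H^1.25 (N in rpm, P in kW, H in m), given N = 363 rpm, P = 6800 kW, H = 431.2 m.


Ns = 363 * 6800^0.5 / 431.2^1.25 = 15.2340


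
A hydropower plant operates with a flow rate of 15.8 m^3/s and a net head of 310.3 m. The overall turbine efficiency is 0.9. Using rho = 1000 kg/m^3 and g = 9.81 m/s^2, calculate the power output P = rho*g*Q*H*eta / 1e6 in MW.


P = 1000 * 9.81 * 15.8 * 310.3 * 0.9 / 1e6 = 43.2863 MW


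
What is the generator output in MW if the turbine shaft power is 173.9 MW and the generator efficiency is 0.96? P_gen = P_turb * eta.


P_gen = 173.9 * 0.96 = 166.9440 MW


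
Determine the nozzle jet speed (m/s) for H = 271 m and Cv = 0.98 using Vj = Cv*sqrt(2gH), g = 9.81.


Vj = 0.98 * sqrt(2*9.81*271) = 71.4595 m/s


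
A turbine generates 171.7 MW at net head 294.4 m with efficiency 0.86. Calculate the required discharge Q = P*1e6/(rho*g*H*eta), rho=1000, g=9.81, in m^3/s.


Q = 171.7 * 1e6 / (1000 * 9.81 * 294.4 * 0.86) = 69.1298 m^3/s


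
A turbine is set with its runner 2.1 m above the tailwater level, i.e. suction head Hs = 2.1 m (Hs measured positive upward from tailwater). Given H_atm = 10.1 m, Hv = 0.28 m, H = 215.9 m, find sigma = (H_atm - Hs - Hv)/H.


sigma = (10.1 - 2.1 - 0.28) / 215.9 = 0.0358


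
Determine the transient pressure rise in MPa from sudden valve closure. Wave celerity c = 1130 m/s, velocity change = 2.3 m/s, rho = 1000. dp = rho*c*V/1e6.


dp = 1000 * 1130 * 2.3 / 1e6 = 2.5990 MPa


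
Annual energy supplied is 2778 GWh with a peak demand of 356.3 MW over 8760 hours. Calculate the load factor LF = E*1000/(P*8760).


LF = 2778 * 1000 / (356.3 * 8760) = 0.8900


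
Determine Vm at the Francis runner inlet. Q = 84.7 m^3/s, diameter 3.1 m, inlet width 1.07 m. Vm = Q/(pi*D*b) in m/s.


Vm = 84.7 / (pi * 3.1 * 1.07) = 8.1281 m/s


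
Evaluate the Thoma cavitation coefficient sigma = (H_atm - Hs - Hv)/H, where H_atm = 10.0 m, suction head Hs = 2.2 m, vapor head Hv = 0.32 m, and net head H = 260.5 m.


sigma = (10.0 - 2.2 - 0.32) / 260.5 = 0.0287


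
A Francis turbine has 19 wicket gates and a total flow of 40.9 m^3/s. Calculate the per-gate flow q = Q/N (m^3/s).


q = 40.9 / 19 = 2.1526 m^3/s


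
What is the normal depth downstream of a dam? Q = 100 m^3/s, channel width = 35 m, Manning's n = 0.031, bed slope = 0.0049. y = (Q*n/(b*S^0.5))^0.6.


y = (100 * 0.031 / (35 * 0.0049^0.5))^0.6 = 1.1516 m


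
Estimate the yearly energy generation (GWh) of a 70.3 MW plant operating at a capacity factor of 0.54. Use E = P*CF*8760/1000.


E = 70.3 * 0.54 * 8760 / 1000 = 332.5471 GWh


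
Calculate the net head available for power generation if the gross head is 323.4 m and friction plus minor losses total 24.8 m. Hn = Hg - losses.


Hn = 323.4 - 24.8 = 298.6000 m


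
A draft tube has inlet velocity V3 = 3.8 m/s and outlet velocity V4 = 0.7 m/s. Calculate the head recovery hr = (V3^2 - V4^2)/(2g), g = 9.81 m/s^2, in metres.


hr = (3.8^2 - 0.7^2) / (2*9.81) = 0.7110 m


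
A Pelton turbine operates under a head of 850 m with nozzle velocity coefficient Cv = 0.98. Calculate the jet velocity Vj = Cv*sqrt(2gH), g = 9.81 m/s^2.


Vj = 0.98 * sqrt(2*9.81*850) = 126.5567 m/s


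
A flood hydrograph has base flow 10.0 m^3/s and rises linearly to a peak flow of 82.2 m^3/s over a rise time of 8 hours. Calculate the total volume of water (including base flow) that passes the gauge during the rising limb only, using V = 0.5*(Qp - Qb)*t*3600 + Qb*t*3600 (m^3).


V = 0.5*(82.2 - 10.0)*8*3600 + 10.0*8*3600 = 1.3277e+06 m^3


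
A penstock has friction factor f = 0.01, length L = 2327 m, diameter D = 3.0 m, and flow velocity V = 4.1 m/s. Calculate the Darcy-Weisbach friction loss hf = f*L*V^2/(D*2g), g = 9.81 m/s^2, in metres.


hf = 0.01 * 2327 * 4.1^2 / (3.0 * 2 * 9.81) = 6.6457 m


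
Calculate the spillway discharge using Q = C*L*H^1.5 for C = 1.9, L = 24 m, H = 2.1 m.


Q = 1.9 * 24 * 2.1^1.5 = 138.7694 m^3/s


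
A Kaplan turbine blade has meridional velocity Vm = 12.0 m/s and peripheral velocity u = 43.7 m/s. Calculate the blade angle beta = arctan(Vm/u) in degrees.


beta = arctan(12.0 / 43.7) = 15.3549 degrees


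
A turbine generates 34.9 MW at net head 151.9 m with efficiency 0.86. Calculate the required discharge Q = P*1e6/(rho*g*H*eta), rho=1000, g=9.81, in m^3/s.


Q = 34.9 * 1e6 / (1000 * 9.81 * 151.9 * 0.86) = 27.2333 m^3/s


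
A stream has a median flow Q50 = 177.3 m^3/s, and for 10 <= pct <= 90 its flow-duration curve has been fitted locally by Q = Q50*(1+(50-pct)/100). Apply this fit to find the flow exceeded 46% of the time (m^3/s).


Q = 177.3 * (1 + (50 - 46)/100) = 184.3920 m^3/s


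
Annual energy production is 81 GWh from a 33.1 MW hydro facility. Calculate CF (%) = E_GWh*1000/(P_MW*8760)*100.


CF = 81 * 1000 / (33.1 * 8760) * 100 = 27.9353 %


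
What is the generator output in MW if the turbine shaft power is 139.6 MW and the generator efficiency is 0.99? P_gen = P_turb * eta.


P_gen = 139.6 * 0.99 = 138.2040 MW


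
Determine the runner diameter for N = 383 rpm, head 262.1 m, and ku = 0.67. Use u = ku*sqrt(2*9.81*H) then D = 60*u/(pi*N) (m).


u = 0.67 * sqrt(2*9.81*262.1) = 48.0461 m/s
D = 60 * 48.0461 / (pi * 383) = 2.3959 m


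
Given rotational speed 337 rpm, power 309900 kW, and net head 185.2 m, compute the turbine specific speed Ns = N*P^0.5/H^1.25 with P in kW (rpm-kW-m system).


Ns = 337 * 309900^0.5 / 185.2^1.25 = 274.5930


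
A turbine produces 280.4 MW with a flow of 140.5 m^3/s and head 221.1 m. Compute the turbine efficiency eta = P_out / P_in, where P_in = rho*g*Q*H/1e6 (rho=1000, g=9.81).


P_in = 1000 * 9.81 * 140.5 * 221.1 / 1e6 = 304.7432 MW
eta = 280.4 / 304.7432 = 0.9201


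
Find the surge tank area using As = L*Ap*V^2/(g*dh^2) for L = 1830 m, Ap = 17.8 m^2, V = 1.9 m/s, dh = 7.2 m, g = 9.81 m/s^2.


As = 1830 * 17.8 * 1.9^2 / (9.81 * 7.2^2) = 231.2301 m^2


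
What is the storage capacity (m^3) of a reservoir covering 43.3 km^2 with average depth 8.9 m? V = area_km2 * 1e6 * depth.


V = 43.3 * 1e6 * 8.9 = 3.8537e+08 m^3


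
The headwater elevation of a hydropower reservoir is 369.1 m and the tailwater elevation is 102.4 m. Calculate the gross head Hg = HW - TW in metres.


Hg = 369.1 - 102.4 = 266.7000 m


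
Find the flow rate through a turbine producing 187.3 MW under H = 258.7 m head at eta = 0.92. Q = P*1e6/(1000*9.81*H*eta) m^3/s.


Q = 187.3 * 1e6 / (1000 * 9.81 * 258.7 * 0.92) = 80.2203 m^3/s


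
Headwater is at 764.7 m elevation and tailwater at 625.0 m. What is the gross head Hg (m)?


Hg = 764.7 - 625.0 = 139.7000 m


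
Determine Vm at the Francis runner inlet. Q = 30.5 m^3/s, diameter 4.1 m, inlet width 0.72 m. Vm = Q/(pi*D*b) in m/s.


Vm = 30.5 / (pi * 4.1 * 0.72) = 3.2888 m/s


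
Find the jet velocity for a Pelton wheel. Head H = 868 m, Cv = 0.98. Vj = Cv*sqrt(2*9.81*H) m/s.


Vj = 0.98 * sqrt(2*9.81*868) = 127.8897 m/s


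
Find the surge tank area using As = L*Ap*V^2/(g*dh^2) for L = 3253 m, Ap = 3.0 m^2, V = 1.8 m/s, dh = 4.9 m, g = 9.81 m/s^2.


As = 3253 * 3.0 * 1.8^2 / (9.81 * 4.9^2) = 134.2422 m^2


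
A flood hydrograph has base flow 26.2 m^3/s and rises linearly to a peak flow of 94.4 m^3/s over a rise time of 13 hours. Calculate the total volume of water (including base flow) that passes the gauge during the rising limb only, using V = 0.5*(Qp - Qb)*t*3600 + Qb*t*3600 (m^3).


V = 0.5*(94.4 - 26.2)*13*3600 + 26.2*13*3600 = 2.8220e+06 m^3


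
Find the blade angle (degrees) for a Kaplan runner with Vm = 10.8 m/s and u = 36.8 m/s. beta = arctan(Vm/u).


beta = arctan(10.8 / 36.8) = 16.3558 degrees


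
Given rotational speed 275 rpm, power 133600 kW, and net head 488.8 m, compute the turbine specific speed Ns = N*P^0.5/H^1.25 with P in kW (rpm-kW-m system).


Ns = 275 * 133600^0.5 / 488.8^1.25 = 43.7343


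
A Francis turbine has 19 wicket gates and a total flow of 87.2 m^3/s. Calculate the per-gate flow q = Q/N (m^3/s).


q = 87.2 / 19 = 4.5895 m^3/s


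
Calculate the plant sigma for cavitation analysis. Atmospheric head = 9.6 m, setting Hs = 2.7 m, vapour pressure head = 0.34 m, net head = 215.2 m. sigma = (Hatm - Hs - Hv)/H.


sigma = (9.6 - 2.7 - 0.34) / 215.2 = 0.0305


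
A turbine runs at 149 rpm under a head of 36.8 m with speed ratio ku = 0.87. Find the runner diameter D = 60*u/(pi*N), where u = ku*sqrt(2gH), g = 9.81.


u = 0.87 * sqrt(2*9.81*36.8) = 23.3772 m/s
D = 60 * 23.3772 / (pi * 149) = 2.9965 m


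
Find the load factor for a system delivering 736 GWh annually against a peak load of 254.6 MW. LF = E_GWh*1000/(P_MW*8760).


LF = 736 * 1000 / (254.6 * 8760) = 0.3300


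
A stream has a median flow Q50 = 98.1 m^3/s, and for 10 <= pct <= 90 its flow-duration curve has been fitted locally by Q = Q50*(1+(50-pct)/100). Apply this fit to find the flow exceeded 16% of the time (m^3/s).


Q = 98.1 * (1 + (50 - 16)/100) = 131.4540 m^3/s


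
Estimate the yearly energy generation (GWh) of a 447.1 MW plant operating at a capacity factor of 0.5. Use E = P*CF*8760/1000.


E = 447.1 * 0.5 * 8760 / 1000 = 1958.2980 GWh


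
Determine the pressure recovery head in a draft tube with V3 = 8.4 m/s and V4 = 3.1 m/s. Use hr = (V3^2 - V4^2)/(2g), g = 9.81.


hr = (8.4^2 - 3.1^2) / (2*9.81) = 3.1065 m


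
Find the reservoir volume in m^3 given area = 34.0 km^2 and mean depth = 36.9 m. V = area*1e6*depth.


V = 34.0 * 1e6 * 36.9 = 1.2546e+09 m^3


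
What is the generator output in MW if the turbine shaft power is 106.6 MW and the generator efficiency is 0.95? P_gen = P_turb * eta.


P_gen = 106.6 * 0.95 = 101.2700 MW


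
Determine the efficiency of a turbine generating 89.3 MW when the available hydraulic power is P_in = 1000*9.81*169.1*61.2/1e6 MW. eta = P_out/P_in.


P_in = 1000 * 9.81 * 169.1 * 61.2 / 1e6 = 101.5229 MW
eta = 89.3 / 101.5229 = 0.8796


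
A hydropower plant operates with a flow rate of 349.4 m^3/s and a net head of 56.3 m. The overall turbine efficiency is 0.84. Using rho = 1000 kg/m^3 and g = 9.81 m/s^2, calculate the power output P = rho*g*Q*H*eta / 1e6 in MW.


P = 1000 * 9.81 * 349.4 * 56.3 * 0.84 / 1e6 = 162.0987 MW


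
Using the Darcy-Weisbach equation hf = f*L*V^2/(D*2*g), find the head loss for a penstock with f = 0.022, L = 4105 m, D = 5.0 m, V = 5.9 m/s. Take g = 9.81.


hf = 0.022 * 4105 * 5.9^2 / (5.0 * 2 * 9.81) = 32.0458 m


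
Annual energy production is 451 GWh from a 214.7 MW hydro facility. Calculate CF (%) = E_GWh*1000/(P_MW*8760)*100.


CF = 451 * 1000 / (214.7 * 8760) * 100 = 23.9795 %


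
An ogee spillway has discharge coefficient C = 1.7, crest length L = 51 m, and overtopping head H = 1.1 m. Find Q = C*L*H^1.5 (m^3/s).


Q = 1.7 * 51 * 1.1^1.5 = 100.0249 m^3/s


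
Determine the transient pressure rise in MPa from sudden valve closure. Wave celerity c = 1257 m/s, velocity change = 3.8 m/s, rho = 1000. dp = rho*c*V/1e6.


dp = 1000 * 1257 * 3.8 / 1e6 = 4.7766 MPa


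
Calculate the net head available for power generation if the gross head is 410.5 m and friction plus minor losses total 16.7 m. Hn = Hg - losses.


Hn = 410.5 - 16.7 = 393.8000 m


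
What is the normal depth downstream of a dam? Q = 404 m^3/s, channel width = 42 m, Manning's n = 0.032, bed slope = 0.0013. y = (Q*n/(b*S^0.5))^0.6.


y = (404 * 0.032 / (42 * 0.0013^0.5))^0.6 = 3.6206 m


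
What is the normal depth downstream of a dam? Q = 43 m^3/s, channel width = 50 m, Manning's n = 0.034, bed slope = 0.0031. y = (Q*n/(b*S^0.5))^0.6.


y = (43 * 0.034 / (50 * 0.0031^0.5))^0.6 = 0.6795 m


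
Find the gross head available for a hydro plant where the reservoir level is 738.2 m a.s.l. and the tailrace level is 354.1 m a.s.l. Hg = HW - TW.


Hg = 738.2 - 354.1 = 384.1000 m


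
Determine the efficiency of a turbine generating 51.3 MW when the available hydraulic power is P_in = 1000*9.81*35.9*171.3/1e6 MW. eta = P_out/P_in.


P_in = 1000 * 9.81 * 35.9 * 171.3 / 1e6 = 60.3283 MW
eta = 51.3 / 60.3283 = 0.8503


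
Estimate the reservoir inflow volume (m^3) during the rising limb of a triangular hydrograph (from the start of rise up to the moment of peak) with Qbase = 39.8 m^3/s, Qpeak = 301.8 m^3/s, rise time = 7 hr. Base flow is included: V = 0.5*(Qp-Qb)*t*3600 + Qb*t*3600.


V = 0.5*(301.8 - 39.8)*7*3600 + 39.8*7*3600 = 4.3042e+06 m^3


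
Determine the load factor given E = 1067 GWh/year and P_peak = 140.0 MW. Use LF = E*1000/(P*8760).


LF = 1067 * 1000 / (140.0 * 8760) = 0.8700


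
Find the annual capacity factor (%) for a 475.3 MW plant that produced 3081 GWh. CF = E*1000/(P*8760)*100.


CF = 3081 * 1000 / (475.3 * 8760) * 100 = 73.9980 %


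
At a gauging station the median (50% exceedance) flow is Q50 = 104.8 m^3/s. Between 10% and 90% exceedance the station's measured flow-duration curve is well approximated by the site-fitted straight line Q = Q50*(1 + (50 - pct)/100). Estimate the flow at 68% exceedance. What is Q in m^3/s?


Q = 104.8 * (1 + (50 - 68)/100) = 85.9360 m^3/s


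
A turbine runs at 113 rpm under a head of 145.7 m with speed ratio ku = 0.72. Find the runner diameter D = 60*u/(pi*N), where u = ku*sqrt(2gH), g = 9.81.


u = 0.72 * sqrt(2*9.81*145.7) = 38.4957 m/s
D = 60 * 38.4957 / (pi * 113) = 6.5063 m


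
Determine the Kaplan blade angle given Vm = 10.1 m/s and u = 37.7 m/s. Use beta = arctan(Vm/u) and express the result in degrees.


beta = arctan(10.1 / 37.7) = 14.9976 degrees


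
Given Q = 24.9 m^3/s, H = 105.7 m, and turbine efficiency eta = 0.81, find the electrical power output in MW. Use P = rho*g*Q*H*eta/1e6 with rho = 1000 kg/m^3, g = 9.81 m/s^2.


P = 1000 * 9.81 * 24.9 * 105.7 * 0.81 / 1e6 = 20.9136 MW


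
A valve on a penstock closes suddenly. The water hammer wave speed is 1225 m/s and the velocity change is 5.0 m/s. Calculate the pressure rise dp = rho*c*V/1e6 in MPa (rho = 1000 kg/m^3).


dp = 1000 * 1225 * 5.0 / 1e6 = 6.1250 MPa


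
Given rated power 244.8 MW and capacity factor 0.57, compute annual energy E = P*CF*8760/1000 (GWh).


E = 244.8 * 0.57 * 8760 / 1000 = 1222.3354 GWh


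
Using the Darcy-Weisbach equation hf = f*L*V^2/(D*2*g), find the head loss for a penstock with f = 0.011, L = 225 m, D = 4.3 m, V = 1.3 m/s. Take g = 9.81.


hf = 0.011 * 225 * 1.3^2 / (4.3 * 2 * 9.81) = 0.0496 m


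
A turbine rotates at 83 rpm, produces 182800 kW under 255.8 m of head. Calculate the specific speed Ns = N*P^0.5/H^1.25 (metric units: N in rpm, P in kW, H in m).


Ns = 83 * 182800^0.5 / 255.8^1.25 = 34.6889


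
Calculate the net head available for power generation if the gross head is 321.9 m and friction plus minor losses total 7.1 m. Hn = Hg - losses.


Hn = 321.9 - 7.1 = 314.8000 m


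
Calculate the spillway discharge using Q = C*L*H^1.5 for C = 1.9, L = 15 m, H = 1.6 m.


Q = 1.9 * 15 * 1.6^1.5 = 57.6799 m^3/s


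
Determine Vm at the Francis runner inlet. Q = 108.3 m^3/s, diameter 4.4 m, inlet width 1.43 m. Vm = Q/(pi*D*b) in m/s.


Vm = 108.3 / (pi * 4.4 * 1.43) = 5.4789 m/s


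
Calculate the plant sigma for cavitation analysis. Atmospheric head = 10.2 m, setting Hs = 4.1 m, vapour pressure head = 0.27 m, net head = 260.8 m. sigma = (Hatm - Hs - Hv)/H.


sigma = (10.2 - 4.1 - 0.27) / 260.8 = 0.0224


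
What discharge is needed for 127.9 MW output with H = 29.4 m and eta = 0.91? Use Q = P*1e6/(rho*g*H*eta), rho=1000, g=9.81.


Q = 127.9 * 1e6 / (1000 * 9.81 * 29.4 * 0.91) = 487.3184 m^3/s


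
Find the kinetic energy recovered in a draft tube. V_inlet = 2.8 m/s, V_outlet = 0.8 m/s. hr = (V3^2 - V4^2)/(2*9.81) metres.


hr = (2.8^2 - 0.8^2) / (2*9.81) = 0.3670 m


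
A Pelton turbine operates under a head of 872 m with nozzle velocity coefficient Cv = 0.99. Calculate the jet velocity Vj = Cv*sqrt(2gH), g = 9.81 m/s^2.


Vj = 0.99 * sqrt(2*9.81*872) = 129.4920 m/s


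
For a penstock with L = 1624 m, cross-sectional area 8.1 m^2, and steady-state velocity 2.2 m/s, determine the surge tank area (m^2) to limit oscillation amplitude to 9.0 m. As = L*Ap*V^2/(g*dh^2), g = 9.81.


As = 1624 * 8.1 * 2.2^2 / (9.81 * 9.0^2) = 80.1240 m^2


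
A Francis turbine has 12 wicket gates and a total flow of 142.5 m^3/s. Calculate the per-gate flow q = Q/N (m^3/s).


q = 142.5 / 12 = 11.8750 m^3/s


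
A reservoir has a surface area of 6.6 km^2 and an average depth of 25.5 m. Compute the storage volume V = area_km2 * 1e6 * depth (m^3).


V = 6.6 * 1e6 * 25.5 = 1.6830e+08 m^3


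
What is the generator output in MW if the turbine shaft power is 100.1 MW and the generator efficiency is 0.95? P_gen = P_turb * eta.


P_gen = 100.1 * 0.95 = 95.0950 MW


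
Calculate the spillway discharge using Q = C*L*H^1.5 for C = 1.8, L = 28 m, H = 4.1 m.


Q = 1.8 * 28 * 4.1^1.5 = 418.4141 m^3/s


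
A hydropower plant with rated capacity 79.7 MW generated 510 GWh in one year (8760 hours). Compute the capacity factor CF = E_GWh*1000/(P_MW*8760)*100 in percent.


CF = 510 * 1000 / (79.7 * 8760) * 100 = 73.0479 %


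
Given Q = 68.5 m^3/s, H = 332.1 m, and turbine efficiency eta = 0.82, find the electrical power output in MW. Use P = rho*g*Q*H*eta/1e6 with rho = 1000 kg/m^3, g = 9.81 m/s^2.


P = 1000 * 9.81 * 68.5 * 332.1 * 0.82 / 1e6 = 182.9963 MW


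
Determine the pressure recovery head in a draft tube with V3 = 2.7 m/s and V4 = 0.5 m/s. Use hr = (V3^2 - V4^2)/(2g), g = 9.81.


hr = (2.7^2 - 0.5^2) / (2*9.81) = 0.3588 m


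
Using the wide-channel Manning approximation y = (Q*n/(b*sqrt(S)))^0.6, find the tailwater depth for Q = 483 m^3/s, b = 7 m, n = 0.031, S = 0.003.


y = (483 * 0.031 / (7 * 0.003^0.5))^0.6 = 9.0155 m


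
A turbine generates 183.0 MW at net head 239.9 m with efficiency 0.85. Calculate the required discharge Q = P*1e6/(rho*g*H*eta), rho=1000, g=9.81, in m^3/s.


Q = 183.0 * 1e6 / (1000 * 9.81 * 239.9 * 0.85) = 91.4814 m^3/s


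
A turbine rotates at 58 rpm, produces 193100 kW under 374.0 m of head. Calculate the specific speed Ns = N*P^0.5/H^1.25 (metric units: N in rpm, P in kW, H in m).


Ns = 58 * 193100^0.5 / 374.0^1.25 = 15.4964


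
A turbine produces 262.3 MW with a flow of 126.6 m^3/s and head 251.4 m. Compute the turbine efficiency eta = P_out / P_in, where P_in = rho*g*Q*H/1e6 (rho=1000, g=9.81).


P_in = 1000 * 9.81 * 126.6 * 251.4 / 1e6 = 312.2252 MW
eta = 262.3 / 312.2252 = 0.8401


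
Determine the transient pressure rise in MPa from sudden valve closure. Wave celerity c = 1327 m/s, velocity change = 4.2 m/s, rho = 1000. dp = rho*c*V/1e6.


dp = 1000 * 1327 * 4.2 / 1e6 = 5.5734 MPa


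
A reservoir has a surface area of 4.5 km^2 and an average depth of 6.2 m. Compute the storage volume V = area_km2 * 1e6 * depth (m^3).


V = 4.5 * 1e6 * 6.2 = 2.7900e+07 m^3


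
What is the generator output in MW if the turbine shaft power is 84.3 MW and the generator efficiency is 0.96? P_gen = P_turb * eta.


P_gen = 84.3 * 0.96 = 80.9280 MW


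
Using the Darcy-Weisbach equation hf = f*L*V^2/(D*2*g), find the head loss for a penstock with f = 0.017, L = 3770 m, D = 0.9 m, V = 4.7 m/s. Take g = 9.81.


hf = 0.017 * 3770 * 4.7^2 / (0.9 * 2 * 9.81) = 80.1760 m


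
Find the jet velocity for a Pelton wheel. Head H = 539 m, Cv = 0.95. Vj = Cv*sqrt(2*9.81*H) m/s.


Vj = 0.95 * sqrt(2*9.81*539) = 97.6939 m/s


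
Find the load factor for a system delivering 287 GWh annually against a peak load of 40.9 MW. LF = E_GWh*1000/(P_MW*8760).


LF = 287 * 1000 / (40.9 * 8760) = 0.8010


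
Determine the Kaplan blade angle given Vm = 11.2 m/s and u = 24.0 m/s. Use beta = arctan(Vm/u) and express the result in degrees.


beta = arctan(11.2 / 24.0) = 25.0169 degrees


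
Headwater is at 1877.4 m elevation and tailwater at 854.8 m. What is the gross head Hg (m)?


Hg = 1877.4 - 854.8 = 1022.6000 m


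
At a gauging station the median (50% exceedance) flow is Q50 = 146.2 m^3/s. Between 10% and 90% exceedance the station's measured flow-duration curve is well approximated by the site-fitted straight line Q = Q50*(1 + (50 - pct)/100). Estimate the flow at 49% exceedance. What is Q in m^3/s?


Q = 146.2 * (1 + (50 - 49)/100) = 147.6620 m^3/s


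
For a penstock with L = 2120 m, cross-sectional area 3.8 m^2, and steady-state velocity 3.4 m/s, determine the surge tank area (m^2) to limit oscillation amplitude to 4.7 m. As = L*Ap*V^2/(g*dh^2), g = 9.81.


As = 2120 * 3.8 * 3.4^2 / (9.81 * 4.7^2) = 429.7467 m^2


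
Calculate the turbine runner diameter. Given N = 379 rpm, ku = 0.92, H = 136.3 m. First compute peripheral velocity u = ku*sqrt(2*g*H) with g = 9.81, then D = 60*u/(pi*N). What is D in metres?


u = 0.92 * sqrt(2*9.81*136.3) = 47.5757 m/s
D = 60 * 47.5757 / (pi * 379) = 2.3974 m


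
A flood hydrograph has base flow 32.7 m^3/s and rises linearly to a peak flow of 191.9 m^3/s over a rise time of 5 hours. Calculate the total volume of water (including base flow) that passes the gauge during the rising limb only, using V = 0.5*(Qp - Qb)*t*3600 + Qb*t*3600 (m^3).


V = 0.5*(191.9 - 32.7)*5*3600 + 32.7*5*3600 = 2.0214e+06 m^3


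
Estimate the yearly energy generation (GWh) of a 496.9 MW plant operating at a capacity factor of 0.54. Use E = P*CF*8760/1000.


E = 496.9 * 0.54 * 8760 / 1000 = 2350.5358 GWh


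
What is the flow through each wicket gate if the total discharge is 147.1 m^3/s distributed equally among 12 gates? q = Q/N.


q = 147.1 / 12 = 12.2583 m^3/s


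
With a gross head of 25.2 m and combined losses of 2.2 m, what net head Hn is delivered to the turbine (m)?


Hn = 25.2 - 2.2 = 23.0000 m


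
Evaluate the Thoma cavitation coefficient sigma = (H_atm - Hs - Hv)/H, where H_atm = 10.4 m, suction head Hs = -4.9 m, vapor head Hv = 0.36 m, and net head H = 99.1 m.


sigma = (10.4 - (-4.9) - 0.36) / 99.1 = 0.1508


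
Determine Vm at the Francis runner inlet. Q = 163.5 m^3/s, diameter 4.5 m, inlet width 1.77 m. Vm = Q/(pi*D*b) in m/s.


Vm = 163.5 / (pi * 4.5 * 1.77) = 6.5340 m/s


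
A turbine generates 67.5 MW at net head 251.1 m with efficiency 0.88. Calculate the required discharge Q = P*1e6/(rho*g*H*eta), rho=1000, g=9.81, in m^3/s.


Q = 67.5 * 1e6 / (1000 * 9.81 * 251.1 * 0.88) = 31.1391 m^3/s


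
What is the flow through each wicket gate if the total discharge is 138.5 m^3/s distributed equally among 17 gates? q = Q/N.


q = 138.5 / 17 = 8.1471 m^3/s


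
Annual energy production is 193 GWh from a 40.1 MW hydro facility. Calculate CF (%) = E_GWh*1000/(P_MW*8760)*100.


CF = 193 * 1000 / (40.1 * 8760) * 100 = 54.9426 %


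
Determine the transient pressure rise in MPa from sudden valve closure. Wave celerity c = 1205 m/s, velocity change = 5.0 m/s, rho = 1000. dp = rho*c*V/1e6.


dp = 1000 * 1205 * 5.0 / 1e6 = 6.0250 MPa


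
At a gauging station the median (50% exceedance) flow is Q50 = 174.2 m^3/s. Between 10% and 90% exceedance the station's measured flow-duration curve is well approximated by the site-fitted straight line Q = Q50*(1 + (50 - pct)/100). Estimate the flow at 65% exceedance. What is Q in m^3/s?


Q = 174.2 * (1 + (50 - 65)/100) = 148.0700 m^3/s


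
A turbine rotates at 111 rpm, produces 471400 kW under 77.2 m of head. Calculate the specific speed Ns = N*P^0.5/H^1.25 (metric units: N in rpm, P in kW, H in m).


Ns = 111 * 471400^0.5 / 77.2^1.25 = 333.0398


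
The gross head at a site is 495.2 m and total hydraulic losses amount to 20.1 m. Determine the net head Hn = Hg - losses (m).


Hn = 495.2 - 20.1 = 475.1000 m


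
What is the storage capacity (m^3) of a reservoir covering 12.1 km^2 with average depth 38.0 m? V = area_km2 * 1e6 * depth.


V = 12.1 * 1e6 * 38.0 = 4.5980e+08 m^3


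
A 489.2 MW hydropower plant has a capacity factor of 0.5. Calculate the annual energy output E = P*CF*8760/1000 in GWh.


E = 489.2 * 0.5 * 8760 / 1000 = 2142.6960 GWh


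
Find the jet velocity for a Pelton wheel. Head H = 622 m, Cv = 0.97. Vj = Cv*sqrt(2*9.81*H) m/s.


Vj = 0.97 * sqrt(2*9.81*622) = 107.1560 m/s


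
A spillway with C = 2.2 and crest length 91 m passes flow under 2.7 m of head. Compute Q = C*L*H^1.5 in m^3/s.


Q = 2.2 * 91 * 2.7^1.5 = 888.1979 m^3/s


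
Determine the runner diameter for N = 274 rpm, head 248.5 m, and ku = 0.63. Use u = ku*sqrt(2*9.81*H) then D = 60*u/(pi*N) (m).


u = 0.63 * sqrt(2*9.81*248.5) = 43.9899 m/s
D = 60 * 43.9899 / (pi * 274) = 3.0662 m
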